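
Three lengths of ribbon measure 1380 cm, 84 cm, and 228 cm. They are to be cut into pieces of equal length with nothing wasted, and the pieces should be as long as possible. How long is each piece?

The greatest length dividing all of 1380, 84, and 228 is their gcd.
1380 = 2^2 × 3 × 5 × 23
84 = 2^2 × 3 × 7
228 = 2^2 × 3 × 19
gcd(1380, 84, 228) = 2^2 × 3 = 12.

12 cm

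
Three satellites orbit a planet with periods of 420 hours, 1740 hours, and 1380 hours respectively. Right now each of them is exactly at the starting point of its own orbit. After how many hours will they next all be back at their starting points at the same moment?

280140 hours

We need the least common multiple of the intervals.
420 = 2^2 × 3 × 5 × 7
1740 = 2^2 × 3 × 5 × 29
1380 = 2^2 × 3 × 5 × 23
LCM(420, 1740, 1380) = 2^2 × 3 × 5 × 7 × 23 × 29 = 280140.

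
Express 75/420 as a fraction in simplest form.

5/28

75 = 3 × 5^2
420 = 2^2 × 3 × 5 × 7
gcd(75, 420) = 3 × 5 = 15.
Divide numerator and denominator by 15: 75/420 = 5/28.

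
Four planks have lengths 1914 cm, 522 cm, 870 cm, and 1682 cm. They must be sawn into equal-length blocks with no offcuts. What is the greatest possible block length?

The block length must divide every plank, so the greatest is gcd(1914, 522, 870, 1682).
1914 = 2 × 3 × 11 × 29
522 = 2 × 3^2 × 29
870 = 2 × 3 × 5 × 29
1682 = 2 × 29^2
gcd(1914, 522, 870, 1682) = 2 × 29 = 58.

58 cm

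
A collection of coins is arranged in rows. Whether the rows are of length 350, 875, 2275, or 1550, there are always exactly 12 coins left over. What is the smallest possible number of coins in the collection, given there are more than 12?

705262

N − 12 must be a common multiple of 350, 875, 2275, and 1550.
350 = 2 × 5^2 × 7
875 = 5^3 × 7
2275 = 5^2 × 7 × 13
1550 = 2 × 5^2 × 31
LCM(350, 875, 2275, 1550) = 2 × 5^3 × 7 × 13 × 31 = 705250.
Smallest N > 12 is LCM + 12 = 705250 + 12 = 705262.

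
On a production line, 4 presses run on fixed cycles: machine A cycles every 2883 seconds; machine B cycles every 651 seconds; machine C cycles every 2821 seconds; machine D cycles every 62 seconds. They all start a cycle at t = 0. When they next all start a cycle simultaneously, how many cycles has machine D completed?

8463 cycles

They are all back at their starting positions together after one LCM of the periods.
2883 = 3 × 31^2
651 = 3 × 7 × 31
2821 = 7 × 13 × 31
62 = 2 × 31
LCM(2883, 651, 2821, 62) = 2 × 3 × 7 × 13 × 31^2 = 524706.
Cycles for period 62: 524706 / 62 = 8463.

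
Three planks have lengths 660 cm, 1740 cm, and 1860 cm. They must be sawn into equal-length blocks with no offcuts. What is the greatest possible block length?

This is the greatest common divisor of 660, 1740, and 1860.
660 = 2^2 × 3 × 5 × 11
1740 = 2^2 × 3 × 5 × 29
1860 = 2^2 × 3 × 5 × 31
gcd(660, 1740, 1860) = 2^2 × 3 × 5 = 60.

60 cm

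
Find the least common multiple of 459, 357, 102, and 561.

459 = 3^3 × 17
357 = 3 × 7 × 17
102 = 2 × 3 × 17
561 = 3 × 11 × 17
LCM(459, 357, 102, 561) = 2 × 3^3 × 7 × 11 × 17 = 70686.

70686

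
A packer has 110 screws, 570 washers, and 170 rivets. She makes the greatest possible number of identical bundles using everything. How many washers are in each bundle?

57

Number of bundles = gcd(110, 570, 170).
110 = 2 × 5 × 11
570 = 2 × 3 × 5 × 19
170 = 2 × 5 × 17
gcd(110, 570, 170) = 2 × 5 = 10.
washers per bundle = 570 / 10 = 57.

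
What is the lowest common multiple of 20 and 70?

20 = 2^2 × 5
70 = 2 × 5 × 7
LCM(20, 70) = 2^2 × 5 × 7 = 140.

140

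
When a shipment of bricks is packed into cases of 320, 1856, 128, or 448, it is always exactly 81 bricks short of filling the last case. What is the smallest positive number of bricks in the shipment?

Being 81 short of a full case of size k means N ≡ −81 (mod k), i.e. N + 81 is a multiple of each size.
320 = 2^6 × 5
1856 = 2^6 × 29
128 = 2^7
448 = 2^6 × 7
LCM(320, 1856, 128, 448) = 2^7 × 5 × 7 × 29 = 129920.
Smallest positive N is 129920 − 81 = 129839.

129839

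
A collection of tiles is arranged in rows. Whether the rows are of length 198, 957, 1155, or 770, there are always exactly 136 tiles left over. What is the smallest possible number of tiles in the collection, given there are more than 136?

201106

N − 136 must be a common multiple of 198, 957, 1155, and 770.
198 = 2 × 3^2 × 11
957 = 3 × 11 × 29
1155 = 3 × 5 × 7 × 11
770 = 2 × 5 × 7 × 11
LCM(198, 957, 1155, 770) = 2 × 3^2 × 5 × 7 × 11 × 29 = 200970.
Smallest N > 136 is LCM + 136 = 200970 + 136 = 201106.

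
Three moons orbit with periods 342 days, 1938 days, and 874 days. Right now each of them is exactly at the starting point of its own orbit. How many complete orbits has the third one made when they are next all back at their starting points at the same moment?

153 orbits

They are all back at their starting positions together after one LCM of the periods.
342 = 2 × 3^2 × 19
1938 = 2 × 3 × 17 × 19
874 = 2 × 19 × 23
LCM(342, 1938, 874) = 2 × 3^2 × 17 × 19 × 23 = 133722.
Orbits for period 874: 133722 / 874 = 153.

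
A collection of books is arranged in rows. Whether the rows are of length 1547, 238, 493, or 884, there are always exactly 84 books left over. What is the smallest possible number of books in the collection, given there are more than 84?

179536

N − 84 must be a common multiple of 1547, 238, 493, and 884.
1547 = 7 × 13 × 17
238 = 2 × 7 × 17
493 = 17 × 29
884 = 2^2 × 13 × 17
LCM(1547, 238, 493, 884) = 2^2 × 7 × 13 × 17 × 29 = 179452.
Smallest N > 84 is LCM + 84 = 179452 + 84 = 179536.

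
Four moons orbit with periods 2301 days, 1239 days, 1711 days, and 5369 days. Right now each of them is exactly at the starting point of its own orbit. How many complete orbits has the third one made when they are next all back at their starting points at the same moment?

All finish a whole number of cycles simultaneously at t = LCM of the periods.
2301 = 3 × 13 × 59
1239 = 3 × 7 × 59
1711 = 29 × 59
5369 = 7 × 13 × 59
LCM(2301, 1239, 1711, 5369) = 3 × 7 × 13 × 29 × 59 = 467103.
Orbits for period 1711: 467103 / 1711 = 273.

273 orbits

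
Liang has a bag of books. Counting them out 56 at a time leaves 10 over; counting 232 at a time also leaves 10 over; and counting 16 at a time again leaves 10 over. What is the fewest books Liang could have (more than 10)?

3258

N − 10 must be a common multiple of 56, 232, and 16.
56 = 2^3 × 7
232 = 2^3 × 29
16 = 2^4
LCM(56, 232, 16) = 2^4 × 7 × 29 = 3248.
Smallest N > 10 is LCM + 10 = 3248 + 10 = 3258.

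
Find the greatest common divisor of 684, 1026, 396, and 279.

684 = 2^2 × 3^2 × 19
1026 = 2 × 3^3 × 19
396 = 2^2 × 3^2 × 11
279 = 3^2 × 31
gcd(684, 1026, 396, 279) = 3^2 = 9.

9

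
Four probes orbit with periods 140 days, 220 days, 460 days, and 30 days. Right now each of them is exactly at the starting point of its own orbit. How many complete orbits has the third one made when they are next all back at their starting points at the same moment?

All finish a whole number of cycles simultaneously at t = LCM of the periods.
140 = 2^2 × 5 × 7
220 = 2^2 × 5 × 11
460 = 2^2 × 5 × 23
30 = 2 × 3 × 5
LCM(140, 220, 460, 30) = 2^2 × 3 × 5 × 7 × 11 × 23 = 106260.
Orbits for period 460: 106260 / 460 = 231.

231 orbits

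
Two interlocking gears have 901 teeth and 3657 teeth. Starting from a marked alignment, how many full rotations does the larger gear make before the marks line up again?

They are all back at their starting positions together after one LCM of the periods.
901 = 17 × 53
3657 = 3 × 23 × 53
LCM(901, 3657) = 3 × 17 × 23 × 53 = 62169.
Rotations for period 3657: 62169 / 3657 = 17.

17 rotations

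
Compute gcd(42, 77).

42 = 2 × 3 × 7
77 = 7 × 11
gcd(42, 77) = 7.

7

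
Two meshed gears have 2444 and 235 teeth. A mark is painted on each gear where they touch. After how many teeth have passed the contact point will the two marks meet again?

They coincide at every common multiple of the periods; the first is the LCM.
2444 = 2^2 × 13 × 47
235 = 5 × 47
LCM(2444, 235) = 2^2 × 5 × 13 × 47 = 12220.

12220 teeth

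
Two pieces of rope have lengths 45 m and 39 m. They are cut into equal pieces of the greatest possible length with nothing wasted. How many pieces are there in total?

28

Piece length = gcd(45, 39).
45 = 3^2 × 5
39 = 3 × 13
gcd(45, 39) = 3.
Total pieces = 45/3 + 39/3 = 15 + 13 = 28.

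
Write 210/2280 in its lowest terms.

7/76

210 = 2 × 3 × 5 × 7
2280 = 2^3 × 3 × 5 × 19
gcd(210, 2280) = 2 × 3 × 5 = 30.
Divide numerator and denominator by 30: 210/2280 = 7/76.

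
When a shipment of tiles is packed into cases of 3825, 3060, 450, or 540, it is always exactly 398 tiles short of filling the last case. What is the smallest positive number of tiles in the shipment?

Being 398 short of a full case of size k means N ≡ −398 (mod k), i.e. N + 398 is a multiple of each size.
3825 = 3^2 × 5^2 × 17
3060 = 2^2 × 3^2 × 5 × 17
450 = 2 × 3^2 × 5^2
540 = 2^2 × 3^3 × 5
LCM(3825, 3060, 450, 540) = 2^2 × 3^3 × 5^2 × 17 = 45900.
Smallest positive N is 45900 − 398 = 45502.

45502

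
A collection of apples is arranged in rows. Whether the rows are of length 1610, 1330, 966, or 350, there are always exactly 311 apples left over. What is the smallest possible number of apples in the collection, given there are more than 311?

N − 311 must be a common multiple of 1610, 1330, 966, and 350.
1610 = 2 × 5 × 7 × 23
1330 = 2 × 5 × 7 × 19
966 = 2 × 3 × 7 × 23
350 = 2 × 5^2 × 7
LCM(1610, 1330, 966, 350) = 2 × 3 × 5^2 × 7 × 19 × 23 = 458850.
Smallest N > 311 is LCM + 311 = 458850 + 311 = 459161.

459161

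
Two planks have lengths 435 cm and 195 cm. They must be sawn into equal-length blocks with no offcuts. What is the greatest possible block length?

15 cm

The block length must divide every plank, so the greatest is gcd(435, 195).
435 = 3 × 5 × 29
195 = 3 × 5 × 13
gcd(435, 195) = 3 × 5 = 15.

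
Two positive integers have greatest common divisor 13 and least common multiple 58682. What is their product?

For any two positive integers, gcd × lcm = product = 13 × 58682 = 762866.

762866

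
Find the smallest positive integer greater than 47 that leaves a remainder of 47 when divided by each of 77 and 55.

432

N − 47 must be a common multiple of 77 and 55.
77 = 7 × 11
55 = 5 × 11
LCM(77, 55) = 5 × 7 × 11 = 385.
Smallest N > 47 is LCM + 47 = 385 + 47 = 432.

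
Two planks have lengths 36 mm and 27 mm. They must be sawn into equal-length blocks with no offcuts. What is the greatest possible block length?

9 mm

The block length must divide every plank, so the greatest is gcd(36, 27).
36 = 2^2 × 3^2
27 = 3^3
gcd(36, 27) = 3^2 = 9.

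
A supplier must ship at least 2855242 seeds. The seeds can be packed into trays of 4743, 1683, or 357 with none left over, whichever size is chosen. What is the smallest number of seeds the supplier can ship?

2921688

The number of seeds must be a common multiple of 4743, 1683, and 357, so a multiple of their LCM.
4743 = 3^2 × 17 × 31
1683 = 3^2 × 11 × 17
357 = 3 × 7 × 17
LCM(4743, 1683, 357) = 3^2 × 7 × 11 × 17 × 31 = 365211.
Smallest multiple of 365211 that is ≥ 2855242: ⌈2855242/365211⌉ × 365211 = 8 × 365211 = 2921688.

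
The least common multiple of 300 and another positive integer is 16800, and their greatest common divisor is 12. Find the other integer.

gcd × lcm = product of the two integers, so the other integer is (12 × 16800) / 300 = 672.

672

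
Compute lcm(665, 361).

12635

665 = 5 × 7 × 19
361 = 19^2
LCM(665, 361) = 5 × 7 × 19^2 = 12635.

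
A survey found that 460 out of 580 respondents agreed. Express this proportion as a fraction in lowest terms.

460 = 2^2 × 5 × 23
580 = 2^2 × 5 × 29
gcd(460, 580) = 2^2 × 5 = 20.
Divide numerator and denominator by 20: 460/580 = 23/29.

23/29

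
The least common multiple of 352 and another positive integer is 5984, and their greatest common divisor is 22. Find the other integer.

374

gcd × lcm = product of the two integers, so the other integer is (22 × 5984) / 352 = 374.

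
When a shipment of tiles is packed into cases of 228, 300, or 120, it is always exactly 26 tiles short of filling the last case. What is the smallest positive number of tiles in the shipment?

Being 26 short of a full case of size k means N ≡ −26 (mod k), i.e. N + 26 is a multiple of each size.
228 = 2^2 × 3 × 19
300 = 2^2 × 3 × 5^2
120 = 2^3 × 3 × 5
LCM(228, 300, 120) = 2^3 × 3 × 5^2 × 19 = 11400.
Smallest positive N is 11400 − 26 = 11374.

11374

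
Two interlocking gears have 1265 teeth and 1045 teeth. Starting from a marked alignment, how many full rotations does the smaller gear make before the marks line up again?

23 rotations

All finish a whole number of cycles simultaneously at t = LCM of the periods.
1265 = 5 × 11 × 23
1045 = 5 × 11 × 19
LCM(1265, 1045) = 5 × 11 × 19 × 23 = 24035.
Rotations for period 1045: 24035 / 1045 = 23.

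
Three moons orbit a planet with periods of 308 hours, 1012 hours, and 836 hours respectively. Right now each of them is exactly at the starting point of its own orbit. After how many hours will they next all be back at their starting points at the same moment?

The first simultaneous occurrence is after LCM of the individual periods.
308 = 2^2 × 7 × 11
1012 = 2^2 × 11 × 23
836 = 2^2 × 11 × 19
LCM(308, 1012, 836) = 2^2 × 7 × 11 × 19 × 23 = 134596.

134596 hours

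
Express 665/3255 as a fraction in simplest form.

19/93

665 = 5 × 7 × 19
3255 = 3 × 5 × 7 × 31
gcd(665, 3255) = 5 × 7 = 35.
Divide numerator and denominator by 35: 665/3255 = 19/93.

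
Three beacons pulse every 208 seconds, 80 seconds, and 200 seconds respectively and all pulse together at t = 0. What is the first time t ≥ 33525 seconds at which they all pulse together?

Joint pulses occur at multiples of LCM(208, 80, 200).
208 = 2^4 × 13
80 = 2^4 × 5
200 = 2^3 × 5^2
LCM(208, 80, 200) = 2^4 × 5^2 × 13 = 5200.
Smallest multiple of 5200 that is ≥ 33525: ⌈33525/5200⌉ × 5200 = 7 × 5200 = 36400.

36400 seconds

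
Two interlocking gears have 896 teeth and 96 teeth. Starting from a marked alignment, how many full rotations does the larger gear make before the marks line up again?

3 rotations

They are all back at their starting positions together after one LCM of the periods.
896 = 2^7 × 7
96 = 2^5 × 3
LCM(896, 96) = 2^7 × 3 × 7 = 2688.
Rotations for period 896: 2688 / 896 = 3.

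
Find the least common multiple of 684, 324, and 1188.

684 = 2^2 × 3^2 × 19
324 = 2^2 × 3^4
1188 = 2^2 × 3^3 × 11
LCM(684, 324, 1188) = 2^2 × 3^4 × 11 × 19 = 67716.

67716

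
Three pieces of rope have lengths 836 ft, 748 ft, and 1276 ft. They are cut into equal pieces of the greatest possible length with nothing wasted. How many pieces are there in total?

Piece length = gcd(836, 748, 1276).
836 = 2^2 × 11 × 19
748 = 2^2 × 11 × 17
1276 = 2^2 × 11 × 29
gcd(836, 748, 1276) = 2^2 × 11 = 44.
Total pieces = 836/44 + 748/44 + 1276/44 = 19 + 17 + 29 = 65.

65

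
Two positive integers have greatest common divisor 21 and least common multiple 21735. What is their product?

For any two positive integers, gcd × lcm = product = 21 × 21735 = 456435.

456435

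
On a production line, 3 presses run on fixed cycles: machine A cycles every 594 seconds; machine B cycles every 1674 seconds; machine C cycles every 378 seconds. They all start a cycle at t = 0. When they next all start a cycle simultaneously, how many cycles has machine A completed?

They are all back at their starting positions together after one LCM of the periods.
594 = 2 × 3^3 × 11
1674 = 2 × 3^3 × 31
378 = 2 × 3^3 × 7
LCM(594, 1674, 378) = 2 × 3^3 × 7 × 11 × 31 = 128898.
Cycles for period 594: 128898 / 594 = 217.

217 cycles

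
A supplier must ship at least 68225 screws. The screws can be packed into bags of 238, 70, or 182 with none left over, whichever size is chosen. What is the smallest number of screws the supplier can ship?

The number of screws must be a common multiple of 238, 70, and 182, so a multiple of their LCM.
238 = 2 × 7 × 17
70 = 2 × 5 × 7
182 = 2 × 7 × 13
LCM(238, 70, 182) = 2 × 5 × 7 × 13 × 17 = 15470.
Smallest multiple of 15470 that is ≥ 68225: ⌈68225/15470⌉ × 15470 = 5 × 15470 = 77350.

77350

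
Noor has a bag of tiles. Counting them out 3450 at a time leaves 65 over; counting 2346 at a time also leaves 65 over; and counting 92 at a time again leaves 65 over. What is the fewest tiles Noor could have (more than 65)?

N − 65 must be a common multiple of 3450, 2346, and 92.
3450 = 2 × 3 × 5^2 × 23
2346 = 2 × 3 × 17 × 23
92 = 2^2 × 23
LCM(3450, 2346, 92) = 2^2 × 3 × 5^2 × 17 × 23 = 117300.
Smallest N > 65 is LCM + 65 = 117300 + 65 = 117365.

117365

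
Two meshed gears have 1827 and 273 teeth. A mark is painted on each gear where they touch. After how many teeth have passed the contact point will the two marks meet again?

23751 teeth

We need the least common multiple of the intervals.
1827 = 3^2 × 7 × 29
273 = 3 × 7 × 13
LCM(1827, 273) = 3^2 × 7 × 13 × 29 = 23751.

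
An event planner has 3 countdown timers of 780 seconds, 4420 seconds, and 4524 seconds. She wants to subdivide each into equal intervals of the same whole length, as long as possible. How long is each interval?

The interval must divide each timer length; the longest such is the gcd.
780 = 2^2 × 3 × 5 × 13
4420 = 2^2 × 5 × 13 × 17
4524 = 2^2 × 3 × 13 × 29
gcd(780, 4420, 4524) = 2^2 × 13 = 52.

52 seconds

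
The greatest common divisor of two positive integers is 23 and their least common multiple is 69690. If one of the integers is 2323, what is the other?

For two integers, gcd × lcm = product, so the other is (23 × 69690) / 2323 = 1602870 / 2323 = 690.

690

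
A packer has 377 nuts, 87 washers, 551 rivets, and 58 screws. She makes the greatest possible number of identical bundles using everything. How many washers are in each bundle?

Number of bundles = gcd(377, 87, 551, 58).
377 = 13 × 29
87 = 3 × 29
551 = 19 × 29
58 = 2 × 29
gcd(377, 87, 551, 58) = 29.
washers per bundle = 87 / 29 = 3.

3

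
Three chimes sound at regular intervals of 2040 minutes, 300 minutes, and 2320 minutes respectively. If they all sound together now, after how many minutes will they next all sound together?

The first simultaneous occurrence is after LCM of the individual periods.
2040 = 2^3 × 3 × 5 × 17
300 = 2^2 × 3 × 5^2
2320 = 2^4 × 5 × 29
LCM(2040, 300, 2320) = 2^4 × 3 × 5^2 × 17 × 29 = 591600.

591600 minutes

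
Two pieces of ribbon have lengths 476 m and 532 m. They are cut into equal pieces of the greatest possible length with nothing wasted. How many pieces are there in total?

Piece length = gcd(476, 532).
476 = 2^2 × 7 × 17
532 = 2^2 × 7 × 19
gcd(476, 532) = 2^2 × 7 = 28.
Total pieces = 476/28 + 532/28 = 17 + 19 = 36.

36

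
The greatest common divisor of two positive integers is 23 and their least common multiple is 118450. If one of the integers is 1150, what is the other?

For two integers, gcd × lcm = product, so the other is (23 × 118450) / 1150 = 2724350 / 1150 = 2369.

2369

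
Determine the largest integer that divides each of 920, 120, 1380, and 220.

20

920 = 2^3 × 5 × 23
120 = 2^3 × 3 × 5
1380 = 2^2 × 3 × 5 × 23
220 = 2^2 × 5 × 11
gcd(920, 120, 1380, 220) = 2^2 × 5 = 20.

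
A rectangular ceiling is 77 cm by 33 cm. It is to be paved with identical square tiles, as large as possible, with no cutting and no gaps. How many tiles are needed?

21

Tile side = gcd(77, 33).
77 = 7 × 11
33 = 3 × 11
gcd(77, 33) = 11.
Tiles: (77/11) × (33/11) = 7 × 3 = 21.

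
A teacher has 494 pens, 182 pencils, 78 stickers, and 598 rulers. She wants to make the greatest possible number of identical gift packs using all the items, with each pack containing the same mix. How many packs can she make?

26 packs

The pack count must divide each quantity, so the greatest is gcd(494, 182, 78, 598).
494 = 2 × 13 × 19
182 = 2 × 7 × 13
78 = 2 × 3 × 13
598 = 2 × 13 × 23
gcd(494, 182, 78, 598) = 2 × 13 = 26.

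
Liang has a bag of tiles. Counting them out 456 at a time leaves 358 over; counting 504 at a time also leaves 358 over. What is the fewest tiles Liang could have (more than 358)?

9934

N − 358 must be a common multiple of 456 and 504.
456 = 2^3 × 3 × 19
504 = 2^3 × 3^2 × 7
LCM(456, 504) = 2^3 × 3^2 × 7 × 19 = 9576.
Smallest N > 358 is LCM + 358 = 9576 + 358 = 9934.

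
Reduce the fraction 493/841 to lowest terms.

493 = 17 × 29
841 = 29^2
gcd(493, 841) = 29.
Divide numerator and denominator by 29: 493/841 = 17/29.

17/29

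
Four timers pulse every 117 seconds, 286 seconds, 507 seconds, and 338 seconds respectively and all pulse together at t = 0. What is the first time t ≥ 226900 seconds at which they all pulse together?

Joint pulses occur at multiples of LCM(117, 286, 507, 338).
117 = 3^2 × 13
286 = 2 × 11 × 13
507 = 3 × 13^2
338 = 2 × 13^2
LCM(117, 286, 507, 338) = 2 × 3^2 × 11 × 13^2 = 33462.
Smallest multiple of 33462 that is ≥ 226900: ⌈226900/33462⌉ × 33462 = 7 × 33462 = 234234.

234234 seconds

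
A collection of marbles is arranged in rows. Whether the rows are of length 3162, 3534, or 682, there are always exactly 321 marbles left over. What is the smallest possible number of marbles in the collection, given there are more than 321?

661179

N − 321 must be a common multiple of 3162, 3534, and 682.
3162 = 2 × 3 × 17 × 31
3534 = 2 × 3 × 19 × 31
682 = 2 × 11 × 31
LCM(3162, 3534, 682) = 2 × 3 × 11 × 17 × 19 × 31 = 660858.
Smallest N > 321 is LCM + 321 = 660858 + 321 = 661179.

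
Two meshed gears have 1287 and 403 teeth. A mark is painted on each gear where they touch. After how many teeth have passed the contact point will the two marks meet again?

39897 teeth

We need the least common multiple of the intervals.
1287 = 3^2 × 11 × 13
403 = 13 × 31
LCM(1287, 403) = 3^2 × 11 × 13 × 31 = 39897.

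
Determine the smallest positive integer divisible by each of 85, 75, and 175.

85 = 5 × 17
75 = 3 × 5^2
175 = 5^2 × 7
LCM(85, 75, 175) = 3 × 5^2 × 7 × 17 = 8925.

8925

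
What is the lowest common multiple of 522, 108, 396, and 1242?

792396

522 = 2 × 3^2 × 29
108 = 2^2 × 3^3
396 = 2^2 × 3^2 × 11
1242 = 2 × 3^3 × 23
LCM(522, 108, 396, 1242) = 2^2 × 3^3 × 11 × 23 × 29 = 792396.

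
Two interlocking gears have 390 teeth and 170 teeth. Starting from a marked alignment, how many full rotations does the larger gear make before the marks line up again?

All finish a whole number of cycles simultaneously at t = LCM of the periods.
390 = 2 × 3 × 5 × 13
170 = 2 × 5 × 17
LCM(390, 170) = 2 × 3 × 5 × 13 × 17 = 6630.
Rotations for period 390: 6630 / 390 = 17.

17 rotations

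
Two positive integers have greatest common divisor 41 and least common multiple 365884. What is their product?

For any two positive integers, gcd × lcm = product = 41 × 365884 = 15001244.

15001244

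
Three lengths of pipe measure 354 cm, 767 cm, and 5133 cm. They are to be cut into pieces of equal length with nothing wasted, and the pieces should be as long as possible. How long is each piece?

59 cm

The greatest length dividing all of 354, 767, and 5133 is their gcd.
354 = 2 × 3 × 59
767 = 13 × 59
5133 = 3 × 29 × 59
gcd(354, 767, 5133) = 59.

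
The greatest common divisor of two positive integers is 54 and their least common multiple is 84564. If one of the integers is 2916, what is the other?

For two integers, gcd × lcm = product, so the other is (54 × 84564) / 2916 = 4566456 / 2916 = 1566.

1566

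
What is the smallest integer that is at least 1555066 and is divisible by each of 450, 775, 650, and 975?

The integer must be a common multiple of 450, 775, 650, and 975, so a multiple of their LCM.
450 = 2 × 3^2 × 5^2
775 = 5^2 × 31
650 = 2 × 5^2 × 13
975 = 3 × 5^2 × 13
LCM(450, 775, 650, 975) = 2 × 3^2 × 5^2 × 13 × 31 = 181350.
Smallest multiple of 181350 that is ≥ 1555066: ⌈1555066/181350⌉ × 181350 = 9 × 181350 = 1632150.

1632150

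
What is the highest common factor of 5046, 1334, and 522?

5046 = 2 × 3 × 29^2
1334 = 2 × 23 × 29
522 = 2 × 3^2 × 29
gcd(5046, 1334, 522) = 2 × 29 = 58.

58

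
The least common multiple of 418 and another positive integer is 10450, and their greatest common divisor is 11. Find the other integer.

275

gcd × lcm = product of the two integers, so the other integer is (11 × 10450) / 418 = 275.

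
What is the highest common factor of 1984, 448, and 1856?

64

1984 = 2^6 × 31
448 = 2^6 × 7
1856 = 2^6 × 29
gcd(1984, 448, 1856) = 2^6 = 64.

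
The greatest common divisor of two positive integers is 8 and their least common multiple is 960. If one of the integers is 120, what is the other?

For two integers, gcd × lcm = product, so the other is (8 × 960) / 120 = 7680 / 120 = 64.

64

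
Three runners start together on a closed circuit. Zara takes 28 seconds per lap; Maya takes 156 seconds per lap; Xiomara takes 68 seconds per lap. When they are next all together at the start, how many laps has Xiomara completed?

273 laps

They are all back at their starting positions together after one LCM of the periods.
28 = 2^2 × 7
156 = 2^2 × 3 × 13
68 = 2^2 × 17
LCM(28, 156, 68) = 2^2 × 3 × 7 × 13 × 17 = 18564.
Laps for period 68: 18564 / 68 = 273.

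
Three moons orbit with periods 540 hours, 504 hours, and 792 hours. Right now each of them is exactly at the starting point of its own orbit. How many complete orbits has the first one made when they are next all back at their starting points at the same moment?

They are all back at their starting positions together after one LCM of the periods.
540 = 2^2 × 3^3 × 5
504 = 2^3 × 3^2 × 7
792 = 2^3 × 3^2 × 11
LCM(540, 504, 792) = 2^3 × 3^3 × 5 × 7 × 11 = 83160.
Orbits for period 540: 83160 / 540 = 154.

154 orbits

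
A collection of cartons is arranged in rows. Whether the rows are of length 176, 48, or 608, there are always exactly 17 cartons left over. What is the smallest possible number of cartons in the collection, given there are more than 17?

20081

N − 17 must be a common multiple of 176, 48, and 608.
176 = 2^4 × 11
48 = 2^4 × 3
608 = 2^5 × 19
LCM(176, 48, 608) = 2^5 × 3 × 11 × 19 = 20064.
Smallest N > 17 is LCM + 17 = 20064 + 17 = 20081.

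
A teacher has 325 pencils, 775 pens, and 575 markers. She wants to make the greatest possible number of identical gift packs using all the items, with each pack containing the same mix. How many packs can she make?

The pack count must divide each quantity, so the greatest is gcd(325, 775, 575).
325 = 5^2 × 13
775 = 5^2 × 31
575 = 5^2 × 23
gcd(325, 775, 575) = 5^2 = 25.

25 packs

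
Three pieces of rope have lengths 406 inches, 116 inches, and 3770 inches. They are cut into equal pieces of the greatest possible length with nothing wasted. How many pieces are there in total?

74

Piece length = gcd(406, 116, 3770).
406 = 2 × 7 × 29
116 = 2^2 × 29
3770 = 2 × 5 × 13 × 29
gcd(406, 116, 3770) = 2 × 29 = 58.
Total pieces = 406/58 + 116/58 + 3770/58 = 7 + 2 + 65 = 74.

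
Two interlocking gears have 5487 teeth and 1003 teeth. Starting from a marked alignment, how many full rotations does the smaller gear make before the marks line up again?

93 rotations

They are all back at their starting positions together after one LCM of the periods.
5487 = 3 × 31 × 59
1003 = 17 × 59
LCM(5487, 1003) = 3 × 17 × 31 × 59 = 93279.
Rotations for period 1003: 93279 / 1003 = 93.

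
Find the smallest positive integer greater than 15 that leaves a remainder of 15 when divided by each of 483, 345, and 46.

4845

N − 15 must be a common multiple of 483, 345, and 46.
483 = 3 × 7 × 23
345 = 3 × 5 × 23
46 = 2 × 23
LCM(483, 345, 46) = 2 × 3 × 5 × 7 × 23 = 4830.
Smallest N > 15 is LCM + 15 = 4830 + 15 = 4845.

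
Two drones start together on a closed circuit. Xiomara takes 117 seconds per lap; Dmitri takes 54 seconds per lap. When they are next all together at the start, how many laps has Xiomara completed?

6 laps

The first common completion time is the LCM of the periods.
117 = 3^2 × 13
54 = 2 × 3^3
LCM(117, 54) = 2 × 3^3 × 13 = 702.
Laps for period 117: 702 / 117 = 6.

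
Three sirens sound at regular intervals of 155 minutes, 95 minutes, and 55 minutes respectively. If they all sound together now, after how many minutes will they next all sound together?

They coincide at every common multiple of the periods; the first is the LCM.
155 = 5 × 31
95 = 5 × 19
55 = 5 × 11
LCM(155, 95, 55) = 5 × 11 × 19 × 31 = 32395.

32395 minutes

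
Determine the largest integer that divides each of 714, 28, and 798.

714 = 2 × 3 × 7 × 17
28 = 2^2 × 7
798 = 2 × 3 × 7 × 19
gcd(714, 28, 798) = 2 × 7 = 14.

14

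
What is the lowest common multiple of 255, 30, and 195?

6630

255 = 3 × 5 × 17
30 = 2 × 3 × 5
195 = 3 × 5 × 13
LCM(255, 30, 195) = 2 × 3 × 5 × 13 × 17 = 6630.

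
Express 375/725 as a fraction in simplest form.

375 = 3 × 5^3
725 = 5^2 × 29
gcd(375, 725) = 5^2 = 25.
Divide numerator and denominator by 25: 375/725 = 15/29.

15/29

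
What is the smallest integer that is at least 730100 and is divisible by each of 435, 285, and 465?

The integer must be a common multiple of 435, 285, and 465, so a multiple of their LCM.
435 = 3 × 5 × 29
285 = 3 × 5 × 19
465 = 3 × 5 × 31
LCM(435, 285, 465) = 3 × 5 × 19 × 29 × 31 = 256215.
Smallest multiple of 256215 that is ≥ 730100: ⌈730100/256215⌉ × 256215 = 3 × 256215 = 768645.

768645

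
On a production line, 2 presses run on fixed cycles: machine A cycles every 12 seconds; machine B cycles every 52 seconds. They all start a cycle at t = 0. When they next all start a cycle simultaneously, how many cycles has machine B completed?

All finish a whole number of cycles simultaneously at t = LCM of the periods.
12 = 2^2 × 3
52 = 2^2 × 13
LCM(12, 52) = 2^2 × 3 × 13 = 156.
Cycles for period 52: 156 / 52 = 3.

3 cycles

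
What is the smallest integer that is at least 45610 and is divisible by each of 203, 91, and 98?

73892

The integer must be a common multiple of 203, 91, and 98, so a multiple of their LCM.
203 = 7 × 29
91 = 7 × 13
98 = 2 × 7^2
LCM(203, 91, 98) = 2 × 7^2 × 13 × 29 = 36946.
Smallest multiple of 36946 that is ≥ 45610: ⌈45610/36946⌉ × 36946 = 2 × 36946 = 73892.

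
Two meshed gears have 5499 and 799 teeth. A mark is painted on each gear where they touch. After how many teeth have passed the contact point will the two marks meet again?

93483 teeth

They coincide at every common multiple of the periods; the first is the LCM.
5499 = 3^2 × 13 × 47
799 = 17 × 47
LCM(5499, 799) = 3^2 × 13 × 17 × 47 = 93483.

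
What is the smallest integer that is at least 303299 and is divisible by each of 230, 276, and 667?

The integer must be a common multiple of 230, 276, and 667, so a multiple of their LCM.
230 = 2 × 5 × 23
276 = 2^2 × 3 × 23
667 = 23 × 29
LCM(230, 276, 667) = 2^2 × 3 × 5 × 23 × 29 = 40020.
Smallest multiple of 40020 that is ≥ 303299: ⌈303299/40020⌉ × 40020 = 8 × 40020 = 320160.

320160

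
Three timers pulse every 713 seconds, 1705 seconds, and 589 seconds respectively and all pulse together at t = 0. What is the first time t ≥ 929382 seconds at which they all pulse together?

1490170 seconds

Joint pulses occur at multiples of LCM(713, 1705, 589).
713 = 23 × 31
1705 = 5 × 11 × 31
589 = 19 × 31
LCM(713, 1705, 589) = 5 × 11 × 19 × 23 × 31 = 745085.
Smallest multiple of 745085 that is ≥ 929382: ⌈929382/745085⌉ × 745085 = 2 × 745085 = 1490170.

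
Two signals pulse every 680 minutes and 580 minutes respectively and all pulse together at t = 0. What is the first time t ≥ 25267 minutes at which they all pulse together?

39440 minutes

Joint pulses occur at multiples of LCM(680, 580).
680 = 2^3 × 5 × 17
580 = 2^2 × 5 × 29
LCM(680, 580) = 2^3 × 5 × 17 × 29 = 19720.
Smallest multiple of 19720 that is ≥ 25267: ⌈25267/19720⌉ × 19720 = 2 × 19720 = 39440.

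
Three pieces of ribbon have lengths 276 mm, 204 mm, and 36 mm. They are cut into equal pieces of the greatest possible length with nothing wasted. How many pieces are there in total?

Piece length = gcd(276, 204, 36).
276 = 2^2 × 3 × 23
204 = 2^2 × 3 × 17
36 = 2^2 × 3^2
gcd(276, 204, 36) = 2^2 × 3 = 12.
Total pieces = 276/12 + 204/12 + 36/12 = 23 + 17 + 3 = 43.

43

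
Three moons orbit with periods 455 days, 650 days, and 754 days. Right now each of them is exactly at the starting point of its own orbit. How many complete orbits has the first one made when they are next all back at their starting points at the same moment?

They are all back at their starting positions together after one LCM of the periods.
455 = 5 × 7 × 13
650 = 2 × 5^2 × 13
754 = 2 × 13 × 29
LCM(455, 650, 754) = 2 × 5^2 × 7 × 13 × 29 = 131950.
Orbits for period 455: 131950 / 455 = 290.

290 orbits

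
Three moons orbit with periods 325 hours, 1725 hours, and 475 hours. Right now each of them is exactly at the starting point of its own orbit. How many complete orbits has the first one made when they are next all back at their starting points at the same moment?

The first common completion time is the LCM of the periods.
325 = 5^2 × 13
1725 = 3 × 5^2 × 23
475 = 5^2 × 19
LCM(325, 1725, 475) = 3 × 5^2 × 13 × 19 × 23 = 426075.
Orbits for period 325: 426075 / 325 = 1311.

1311 orbits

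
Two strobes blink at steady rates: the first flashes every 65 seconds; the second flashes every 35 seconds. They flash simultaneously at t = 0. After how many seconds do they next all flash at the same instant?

455 seconds

They coincide at every common multiple of the periods; the first is the LCM.
65 = 5 × 13
35 = 5 × 7
LCM(65, 35) = 5 × 7 × 13 = 455.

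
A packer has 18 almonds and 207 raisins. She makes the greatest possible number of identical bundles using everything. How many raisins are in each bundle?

Number of bundles = gcd(18, 207).
18 = 2 × 3^2
207 = 3^2 × 23
gcd(18, 207) = 3^2 = 9.
raisins per bundle = 207 / 9 = 23.

23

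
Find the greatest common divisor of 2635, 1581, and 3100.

31

2635 = 5 × 17 × 31
1581 = 3 × 17 × 31
3100 = 2^2 × 5^2 × 31
gcd(2635, 1581, 3100) = 31.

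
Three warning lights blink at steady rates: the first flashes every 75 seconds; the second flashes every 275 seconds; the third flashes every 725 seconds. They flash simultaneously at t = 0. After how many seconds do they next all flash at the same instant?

23925 seconds

They coincide at every common multiple of the periods; the first is the LCM.
75 = 3 × 5^2
275 = 5^2 × 11
725 = 5^2 × 29
LCM(75, 275, 725) = 3 × 5^2 × 11 × 29 = 23925.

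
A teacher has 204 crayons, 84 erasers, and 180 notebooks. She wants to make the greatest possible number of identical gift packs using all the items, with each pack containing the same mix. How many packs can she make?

12 packs

The pack count must divide each quantity, so the greatest is gcd(204, 84, 180).
204 = 2^2 × 3 × 17
84 = 2^2 × 3 × 7
180 = 2^2 × 3^2 × 5
gcd(204, 84, 180) = 2^2 × 3 = 12.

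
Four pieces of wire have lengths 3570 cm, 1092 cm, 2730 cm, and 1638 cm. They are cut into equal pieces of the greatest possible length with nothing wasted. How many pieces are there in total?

215

Piece length = gcd(3570, 1092, 2730, 1638).
3570 = 2 × 3 × 5 × 7 × 17
1092 = 2^2 × 3 × 7 × 13
2730 = 2 × 3 × 5 × 7 × 13
1638 = 2 × 3^2 × 7 × 13
gcd(3570, 1092, 2730, 1638) = 2 × 3 × 7 = 42.
Total pieces = 3570/42 + 1092/42 + 2730/42 + 1638/42 = 85 + 26 + 65 + 39 = 215.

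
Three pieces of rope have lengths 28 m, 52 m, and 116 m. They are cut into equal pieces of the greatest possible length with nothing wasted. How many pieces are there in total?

Piece length = gcd(28, 52, 116).
28 = 2^2 × 7
52 = 2^2 × 13
116 = 2^2 × 29
gcd(28, 52, 116) = 2^2 = 4.
Total pieces = 28/4 + 52/4 + 116/4 = 7 + 13 + 29 = 49.

49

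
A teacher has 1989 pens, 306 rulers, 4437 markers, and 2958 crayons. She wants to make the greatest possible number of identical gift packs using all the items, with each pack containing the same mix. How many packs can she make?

The pack count must divide each quantity, so the greatest is gcd(1989, 306, 4437, 2958).
1989 = 3^2 × 13 × 17
306 = 2 × 3^2 × 17
4437 = 3^2 × 17 × 29
2958 = 2 × 3 × 17 × 29
gcd(1989, 306, 4437, 2958) = 3 × 17 = 51.

51 packs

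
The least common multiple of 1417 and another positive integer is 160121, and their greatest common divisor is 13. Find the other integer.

gcd × lcm = product of the two integers, so the other integer is (13 × 160121) / 1417 = 1469.

1469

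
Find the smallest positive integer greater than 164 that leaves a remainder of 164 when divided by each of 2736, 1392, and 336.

N − 164 must be a common multiple of 2736, 1392, and 336.
2736 = 2^4 × 3^2 × 19
1392 = 2^4 × 3 × 29
336 = 2^4 × 3 × 7
LCM(2736, 1392, 336) = 2^4 × 3^2 × 7 × 19 × 29 = 555408.
Smallest N > 164 is LCM + 164 = 555408 + 164 = 555572.

555572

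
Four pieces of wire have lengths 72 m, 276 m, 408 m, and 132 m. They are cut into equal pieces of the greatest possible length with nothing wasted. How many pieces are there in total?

Piece length = gcd(72, 276, 408, 132).
72 = 2^3 × 3^2
276 = 2^2 × 3 × 23
408 = 2^3 × 3 × 17
132 = 2^2 × 3 × 11
gcd(72, 276, 408, 132) = 2^2 × 3 = 12.
Total pieces = 72/12 + 276/12 + 408/12 + 132/12 = 6 + 23 + 34 + 11 = 74.

74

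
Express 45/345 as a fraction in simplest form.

3/23

45 = 3^2 × 5
345 = 3 × 5 × 23
gcd(45, 345) = 3 × 5 = 15.
Divide numerator and denominator by 15: 45/345 = 3/23.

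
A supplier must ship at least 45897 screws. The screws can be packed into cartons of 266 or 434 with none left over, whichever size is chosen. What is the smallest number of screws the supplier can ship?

49476

The number of screws must be a common multiple of 266 and 434, so a multiple of their LCM.
266 = 2 × 7 × 19
434 = 2 × 7 × 31
LCM(266, 434) = 2 × 7 × 19 × 31 = 8246.
Smallest multiple of 8246 that is ≥ 45897: ⌈45897/8246⌉ × 8246 = 6 × 8246 = 49476.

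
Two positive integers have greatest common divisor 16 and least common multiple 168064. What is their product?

2689024

For any two positive integers, gcd × lcm = product = 16 × 168064 = 2689024.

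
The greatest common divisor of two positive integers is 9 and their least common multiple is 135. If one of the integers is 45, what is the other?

27

For two integers, gcd × lcm = product, so the other is (9 × 135) / 45 = 1215 / 45 = 27.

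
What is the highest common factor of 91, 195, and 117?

91 = 7 × 13
195 = 3 × 5 × 13
117 = 3^2 × 13
gcd(91, 195, 117) = 13.

13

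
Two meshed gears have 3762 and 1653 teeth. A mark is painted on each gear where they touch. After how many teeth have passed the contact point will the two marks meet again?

109098 teeth

The first simultaneous occurrence is after LCM of the individual periods.
3762 = 2 × 3^2 × 11 × 19
1653 = 3 × 19 × 29
LCM(3762, 1653) = 2 × 3^2 × 11 × 19 × 29 = 109098.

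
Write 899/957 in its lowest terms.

31/33

899 = 29 × 31
957 = 3 × 11 × 29
gcd(899, 957) = 29.
Divide numerator and denominator by 29: 899/957 = 31/33.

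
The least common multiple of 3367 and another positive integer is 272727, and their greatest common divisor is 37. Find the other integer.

2997

gcd × lcm = product of the two integers, so the other integer is (37 × 272727) / 3367 = 2997.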